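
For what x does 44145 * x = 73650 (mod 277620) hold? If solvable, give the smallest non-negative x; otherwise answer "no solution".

First find gcd(44145, 277620):
277620 = 6·44145 + 12750
44145 = 3·12750 + 5895
12750 = 2·5895 + 960
5895 = 6·960 + 135
960 = 7·135 + 15
135 = 9·15 + 0
gcd = 15 and 15 | 73650, so solutions exist. Divide through by 15: 2943x ≡ 4910 (mod 18508).
Now find 2943⁻¹ mod 18508:
18508 = 6·2943 + 850
2943 = 3·850 + 393
850 = 2·393 + 64
393 = 6·64 + 9
64 = 7·9 + 1
9 = 9·1 + 0
Back-substitute:
1 = 64 − 7·9
1 = −7·393 + 43·64
1 = 43·850 − 93·393
1 = −93·2943 + 322·850
1 = 322·18508 − 2025·2943
So 2943·(-2025) ≡ 1 (mod 18508), i.e. 2943⁻¹ ≡ 16483.
Then x ≡ 16483·4910 ≡ 14554 (mod 18508); the smallest non-negative solution is x = 14554.

14554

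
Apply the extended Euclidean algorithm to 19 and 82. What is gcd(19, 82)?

Repeated division:
82 = 4·19 + 6
19 = 3·6 + 1
6 = 6·1 + 0
gcd(19, 82) = 1.
Express as a combination:
1 = 19 − 3·6
1 = −3·82 + 13·19
So 1 = (-3)·82 + (13)·19.

1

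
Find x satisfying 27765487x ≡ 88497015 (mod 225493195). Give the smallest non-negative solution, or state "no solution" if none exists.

104423790

First find gcd(27765487, 225493195):
225493195 = 8×27765487 + 3369299
27765487 = 8×3369299 + 811095
3369299 = 4×811095 + 124919
811095 = 6×124919 + 61581
124919 = 2×61581 + 1757
61581 = 35×1757 + 86
1757 = 20×86 + 37
86 = 2×37 + 12
37 = 3×12 + 1
12 = 12×1 + 0
gcd = 1, so a unique solution mod 225493195 exists.
Back-substitute for the Bézout coefficients:
1 = 37 − 3·12
1 = −3·86 + 7·37
1 = 7·1757 − 143·86
1 = −143·61581 + 5012·1757
1 = 5012·124919 − 10167·61581
1 = −10167·811095 + 66014·124919
1 = 66014·3369299 − 274223·811095
1 = −274223·27765487 + 2259798·3369299
1 = 2259798·225493195 − 18352607·27765487
So 27765487·(-18352607) ≡ 1 (mod 225493195), giving 27765487⁻¹ ≡ 207140588.
x ≡ 27765487⁻¹·88497015 ≡ 207140588·88497015 ≡ 104423790 (mod 225493195).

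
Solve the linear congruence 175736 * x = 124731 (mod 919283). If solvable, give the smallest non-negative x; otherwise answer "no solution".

First find gcd(175736, 919283):
919283 = 5×175736 + 40603
175736 = 4×40603 + 13324
40603 = 3×13324 + 631
13324 = 21×631 + 73
631 = 8×73 + 47
73 = 1×47 + 26
47 = 1×26 + 21
26 = 1×21 + 5
21 = 4×5 + 1
5 = 5×1 + 0
gcd = 1, so a unique solution mod 919283 exists.
Back-substitute for the Bézout coefficients:
1 = 21 − 4·5
1 = −4·26 + 5·21
1 = 5·47 − 9·26
1 = −9·73 + 14·47
1 = 14·631 − 121·73
1 = −121·13324 + 2555·631
1 = 2555·40603 − 7786·13324
1 = −7786·175736 + 33699·40603
1 = 33699·919283 − 176281·175736
So 175736·(-176281) ≡ 1 (mod 919283), giving 175736⁻¹ ≡ 743002.
x ≡ 175736⁻¹·124731 ≡ 743002·124731 ≡ 624666 (mod 919283).

624666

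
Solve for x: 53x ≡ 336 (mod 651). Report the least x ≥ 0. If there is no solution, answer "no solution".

First find gcd(53, 651):
651 = 12×53 + 15
53 = 3×15 + 8
15 = 1×8 + 7
8 = 1×7 + 1
7 = 7×1 + 0
gcd = 1, so a unique solution mod 651 exists.
Back-substitute for the Bézout coefficients:
1 = 8 − 7
1 = −15 + 2·8
1 = 2·53 − 7·15
1 = −7·651 + 86·53
So 53·(86) ≡ 1 (mod 651), giving 53⁻¹ ≡ 86.
x ≡ 53⁻¹·336 ≡ 86·336 ≡ 252 (mod 651).

252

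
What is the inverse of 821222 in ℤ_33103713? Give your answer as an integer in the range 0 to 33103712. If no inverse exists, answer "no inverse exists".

Extended Euclidean algorithm:
33103713 = 40*821222 + 254833
821222 = 3*254833 + 56723
254833 = 4*56723 + 27941
56723 = 2*27941 + 841
27941 = 33*841 + 188
841 = 4*188 + 89
188 = 2*89 + 10
89 = 8*10 + 9
10 = 1*9 + 1
9 = 9*1 + 0
Since gcd(821222, 33103713) = 1, back-substitute to write 1 as a combination:
1 = 10 − 9
1 = −89 + 9·10
1 = 9·188 − 19·89
1 = −19·841 + 85·188
1 = 85·27941 − 2824·841
1 = −2824·56723 + 5733·27941
1 = 5733·254833 − 25756·56723
1 = −25756·821222 + 83001·254833
1 = 83001·33103713 − 3345796·821222
So 821222·(-3345796) ≡ 1 (mod 33103713), and -3345796 ≡ 29757917 (mod 33103713).

29757917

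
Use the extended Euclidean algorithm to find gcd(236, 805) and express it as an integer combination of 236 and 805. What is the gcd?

Euclidean algorithm:
805 = 3×236 + 97
236 = 2×97 + 42
97 = 2×42 + 13
42 = 3×13 + 3
13 = 4×3 + 1
3 = 3×1 + 0
gcd(236, 805) = 1.
Back-substituting:
1 = 13 − 4·3
1 = −4·42 + 13·13
1 = 13·97 − 30·42
1 = −30·236 + 73·97
1 = 73·805 − 249·236
So 1 = (73)·805 + (-249)·236.

1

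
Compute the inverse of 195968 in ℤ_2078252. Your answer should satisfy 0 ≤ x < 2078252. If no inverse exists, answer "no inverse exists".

no inverse exists

Euclidean algorithm on 2078252, 195968:
2078252 = 10·195968 + 118572
195968 = 1·118572 + 77396
118572 = 1·77396 + 41176
77396 = 1·41176 + 36220
41176 = 1·36220 + 4956
36220 = 7·4956 + 1528
4956 = 3·1528 + 372
1528 = 4·372 + 40
372 = 9·40 + 12
40 = 3·12 + 4
12 = 3·4 + 0
The gcd is 4, not 1, hence no inverse exists.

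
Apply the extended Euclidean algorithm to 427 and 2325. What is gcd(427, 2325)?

Euclidean algorithm:
2325 = 5*427 + 190
427 = 2*190 + 47
190 = 4*47 + 2
47 = 23*2 + 1
2 = 2*1 + 0
gcd(427, 2325) = 1.
Express as a combination:
1 = 47 − 23·2
1 = −23·190 + 93·47
1 = 93·427 − 209·190
1 = −209·2325 + 1138·427
So 1 = (-209)·2325 + (1138)·427.

1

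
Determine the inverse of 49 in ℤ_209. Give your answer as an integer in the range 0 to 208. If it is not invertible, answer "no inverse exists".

gcd(209, 49) by repeated division:
209 = 4*49 + 13
49 = 3*13 + 10
13 = 1*10 + 3
10 = 3*3 + 1
3 = 3*1 + 0
gcd = 1, so the inverse exists. Back-substitute:
1 = 10 − 3·3
1 = −3·13 + 4·10
1 = 4·49 − 15·13
1 = −15·209 + 64·49
So 49·64 ≡ 1 (mod 209).

64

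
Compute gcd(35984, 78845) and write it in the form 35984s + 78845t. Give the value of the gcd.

13

Apply Euclid's algorithm to 78845 and 35984:
78845 = 2*35984 + 6877
35984 = 5*6877 + 1599
6877 = 4*1599 + 481
1599 = 3*481 + 156
481 = 3*156 + 13
156 = 12*13 + 0
gcd(35984, 78845) = 13.
Express as a combination:
13 = 481 − 3·156
13 = −3·1599 + 10·481
13 = 10·6877 − 43·1599
13 = −43·35984 + 225·6877
13 = 225·78845 − 493·35984
So 13 = (225)·78845 + (-493)·35984.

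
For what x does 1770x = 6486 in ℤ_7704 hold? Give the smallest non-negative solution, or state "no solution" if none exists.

835

First find gcd(1770, 7704):
7704 = 4·1770 + 624
1770 = 2·624 + 522
624 = 1·522 + 102
522 = 5·102 + 12
102 = 8·12 + 6
12 = 2·6 + 0
gcd = 6 and 6 | 6486, so solutions exist. Divide through by 6: 295x ≡ 1081 (mod 1284).
Now find 295⁻¹ mod 1284:
1284 = 4·295 + 104
295 = 2·104 + 87
104 = 1·87 + 17
87 = 5·17 + 2
17 = 8·2 + 1
2 = 2·1 + 0
Back-substitute:
1 = 17 − 8·2
1 = −8·87 + 41·17
1 = 41·104 − 49·87
1 = −49·295 + 139·104
1 = 139·1284 − 605·295
So 295·(-605) ≡ 1 (mod 1284), i.e. 295⁻¹ ≡ 679.
Then x ≡ 679·1081 ≡ 835 (mod 1284); the smallest non-negative solution is x = 835.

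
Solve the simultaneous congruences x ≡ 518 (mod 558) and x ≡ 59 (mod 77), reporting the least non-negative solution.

Write x = 518 + 558·k. Then 558·k ≡ 59 − 518 ≡ 3 (mod 77).
Need 558⁻¹ mod 77. Extended Euclid on (77, 19):
77 = 4·19 + 1
19 = 19·1 + 0
Back-substitute:
1 = 77 − 4·19
558⁻¹ ≡ 73 (mod 77), so k ≡ 73·3 ≡ 65 (mod 77).
x = 518 + 558·65 = 36788.

36788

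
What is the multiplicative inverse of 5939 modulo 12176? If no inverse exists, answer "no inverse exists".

9275

gcd(12176, 5939) by repeated division:
12176 = 2·5939 + 298
5939 = 19·298 + 277
298 = 1·277 + 21
277 = 13·21 + 4
21 = 5·4 + 1
4 = 4·1 + 0
gcd = 1, so the inverse exists. Back-substitute:
1 = 21 − 5·4
1 = −5·277 + 66·21
1 = 66·298 − 71·277
1 = −71·5939 + 1415·298
1 = 1415·12176 − 2901·5939
So 5939·(-2901) ≡ 1 (mod 12176), and -2901 ≡ 9275 (mod 12176).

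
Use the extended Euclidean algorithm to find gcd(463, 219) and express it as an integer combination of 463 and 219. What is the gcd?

Apply Euclid's algorithm to 463 and 219:
463 = 2·219 + 25
219 = 8·25 + 19
25 = 1·19 + 6
19 = 3·6 + 1
6 = 6·1 + 0
gcd(463, 219) = 1.
Back-substituting:
1 = 19 − 3·6
1 = −3·25 + 4·19
1 = 4·219 − 35·25
1 = −35·463 + 74·219
So 1 = (-35)·463 + (74)·219.

1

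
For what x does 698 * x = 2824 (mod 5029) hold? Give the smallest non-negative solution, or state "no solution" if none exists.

First find gcd(698, 5029):
5029 = 7*698 + 143
698 = 4*143 + 126
143 = 1*126 + 17
126 = 7*17 + 7
17 = 2*7 + 3
7 = 2*3 + 1
3 = 3*1 + 0
gcd = 1, so a unique solution mod 5029 exists.
Back-substitute for the Bézout coefficients:
1 = 7 − 2·3
1 = −2·17 + 5·7
1 = 5·126 − 37·17
1 = −37·143 + 42·126
1 = 42·698 − 205·143
1 = −205·5029 + 1477·698
So 698·(1477) ≡ 1 (mod 5029), giving 698⁻¹ ≡ 1477.
x ≡ 698⁻¹·2824 ≡ 1477·2824 ≡ 2007 (mod 5029).

2007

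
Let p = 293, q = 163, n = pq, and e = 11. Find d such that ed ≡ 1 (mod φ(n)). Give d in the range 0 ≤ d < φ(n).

34403

φ(n) = (p−1)(q−1) = 292·162 = 47304.
Need d with 11·d ≡ 1 (mod 47304). Apply the extended Euclidean algorithm:
47304 = 4300×11 + 4
11 = 2×4 + 3
4 = 1×3 + 1
3 = 3×1 + 0
Back-substitute:
1 = 4 − 3
1 = −11 + 3·4
1 = 3·47304 − 12901·11
So 11·(-12901) ≡ 1 (mod 47304), hence d ≡ -12901 ≡ 34403 (mod 47304).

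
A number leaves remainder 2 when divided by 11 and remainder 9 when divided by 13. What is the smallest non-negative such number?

Write x = 2 + 11·k. Then 11·k ≡ 9 − 2 ≡ 7 (mod 13).
Need 11⁻¹ mod 13. Extended Euclid on (13, 11):
13 = 1·11 + 2
11 = 5·2 + 1
2 = 2·1 + 0
Back-substitute:
1 = 11 − 5·2
1 = −5·13 + 6·11
11⁻¹ ≡ 6 (mod 13), so k ≡ 6·7 ≡ 3 (mod 13).
x = 2 + 11·3 = 35.

35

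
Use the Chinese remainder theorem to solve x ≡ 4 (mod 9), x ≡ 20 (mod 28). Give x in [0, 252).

Write x = 4 + 9·k. Then 9·k ≡ 20 − 4 ≡ 16 (mod 28).
Need 9⁻¹ mod 28. Extended Euclid on (28, 9):
28 = 3*9 + 1
9 = 9*1 + 0
Back-substitute:
1 = 28 − 3·9
9⁻¹ ≡ 25 (mod 28), so k ≡ 25·16 ≡ 8 (mod 28).
x = 4 + 9·8 = 76.

76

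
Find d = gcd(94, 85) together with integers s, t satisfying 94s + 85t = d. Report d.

1

Repeated division:
94 = 1·85 + 9
85 = 9·9 + 4
9 = 2·4 + 1
4 = 4·1 + 0
gcd(94, 85) = 1.
Working backward:
1 = 9 − 2·4
1 = −2·85 + 19·9
1 = 19·94 − 21·85
So 1 = (19)·94 + (-21)·85.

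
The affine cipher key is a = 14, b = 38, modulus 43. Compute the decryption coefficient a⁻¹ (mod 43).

40

Run Euclid on (43, 14):
43 = 3*14 + 1
14 = 14*1 + 0
gcd = 1, so the inverse exists. Back-substitute:
1 = 43 − 3·14
Hence 14⁻¹ ≡ -3 ≡ 40 (mod 43).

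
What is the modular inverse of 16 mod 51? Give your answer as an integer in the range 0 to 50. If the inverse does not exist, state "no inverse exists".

16

Run Euclid on (51, 16):
51 = 3×16 + 3
16 = 5×3 + 1
3 = 3×1 + 0
The gcd is 1. Working backward:
1 = 16 − 5·3
1 = −5·51 + 16·16
So 16·16 ≡ 1 (mod 51).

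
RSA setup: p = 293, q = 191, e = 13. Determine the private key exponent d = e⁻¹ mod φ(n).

42677

φ(n) = (p−1)(q−1) = 292·190 = 55480.
Need d with 13·d ≡ 1 (mod 55480). Apply the extended Euclidean algorithm:
55480 = 4267*13 + 9
13 = 1*9 + 4
9 = 2*4 + 1
4 = 4*1 + 0
Back-substitute:
1 = 9 − 2·4
1 = −2·13 + 3·9
1 = 3·55480 − 12803·13
So 13·(-12803) ≡ 1 (mod 55480), hence d ≡ -12803 ≡ 42677 (mod 55480).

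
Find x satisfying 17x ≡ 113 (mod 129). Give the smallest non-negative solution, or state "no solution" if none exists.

First find gcd(17, 129):
129 = 7·17 + 10
17 = 1·10 + 7
10 = 1·7 + 3
7 = 2·3 + 1
3 = 3·1 + 0
gcd = 1, so a unique solution mod 129 exists.
Back-substitute for the Bézout coefficients:
1 = 7 − 2·3
1 = −2·10 + 3·7
1 = 3·17 − 5·10
1 = −5·129 + 38·17
So 17·(38) ≡ 1 (mod 129), giving 17⁻¹ ≡ 38.
x ≡ 17⁻¹·113 ≡ 38·113 ≡ 37 (mod 129).

37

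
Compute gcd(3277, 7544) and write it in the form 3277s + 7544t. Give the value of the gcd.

Euclidean algorithm:
7544 = 2*3277 + 990
3277 = 3*990 + 307
990 = 3*307 + 69
307 = 4*69 + 31
69 = 2*31 + 7
31 = 4*7 + 3
7 = 2*3 + 1
3 = 3*1 + 0
gcd(3277, 7544) = 1.
Working backward:
1 = 7 − 2·3
1 = −2·31 + 9·7
1 = 9·69 − 20·31
1 = −20·307 + 89·69
1 = 89·990 − 287·307
1 = −287·3277 + 950·990
1 = 950·7544 − 2187·3277
So 1 = (950)·7544 + (-2187)·3277.

1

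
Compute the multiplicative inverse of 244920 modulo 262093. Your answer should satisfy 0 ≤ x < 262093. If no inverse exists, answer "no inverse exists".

no inverse exists

Compute gcd(244920, 262093):
262093 = 1*244920 + 17173
244920 = 14*17173 + 4498
17173 = 3*4498 + 3679
4498 = 1*3679 + 819
3679 = 4*819 + 403
819 = 2*403 + 13
403 = 31*13 + 0
Since gcd = 13 > 1, 244920 is not a unit mod 262093.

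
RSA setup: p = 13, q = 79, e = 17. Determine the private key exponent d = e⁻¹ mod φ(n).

φ(n) = (p−1)(q−1) = 12·78 = 936.
Need d with 17·d ≡ 1 (mod 936). Apply the extended Euclidean algorithm:
936 = 55×17 + 1
17 = 17×1 + 0
Back-substitute:
1 = 936 − 55·17
So 17·(-55) ≡ 1 (mod 936), hence d ≡ -55 ≡ 881 (mod 936).

881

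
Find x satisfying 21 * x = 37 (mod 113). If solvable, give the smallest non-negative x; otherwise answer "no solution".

First find gcd(21, 113):
113 = 5·21 + 8
21 = 2·8 + 5
8 = 1·5 + 3
5 = 1·3 + 2
3 = 1·2 + 1
2 = 2·1 + 0
gcd = 1, so a unique solution mod 113 exists.
Back-substitute for the Bézout coefficients:
1 = 3 − 2
1 = −5 + 2·3
1 = 2·8 − 3·5
1 = −3·21 + 8·8
1 = 8·113 − 43·21
So 21·(-43) ≡ 1 (mod 113), giving 21⁻¹ ≡ 70.
x ≡ 21⁻¹·37 ≡ 70·37 ≡ 104 (mod 113).

104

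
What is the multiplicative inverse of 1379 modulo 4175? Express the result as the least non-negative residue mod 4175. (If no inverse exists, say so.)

Extended Euclidean algorithm:
4175 = 3·1379 + 38
1379 = 36·38 + 11
38 = 3·11 + 5
11 = 2·5 + 1
5 = 5·1 + 0
gcd = 1, so the inverse exists. Back-substitute:
1 = 11 − 2·5
1 = −2·38 + 7·11
1 = 7·1379 − 254·38
1 = −254·4175 + 769·1379
So 1379·769 ≡ 1 (mod 4175).

769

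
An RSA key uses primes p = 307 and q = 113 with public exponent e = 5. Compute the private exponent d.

φ(n) = (p−1)(q−1) = 306·112 = 34272.
Need d with 5·d ≡ 1 (mod 34272). Apply the extended Euclidean algorithm:
34272 = 6854×5 + 2
5 = 2×2 + 1
2 = 2×1 + 0
Back-substitute:
1 = 5 − 2·2
1 = −2·34272 + 13709·5
So 5·13709 ≡ 1 (mod 34272), hence d = 13709.

13709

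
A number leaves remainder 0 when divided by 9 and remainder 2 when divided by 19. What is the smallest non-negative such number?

Write x = 0 + 9·k. Then 9·k ≡ 2 − 0 ≡ 2 (mod 19).
Need 9⁻¹ mod 19. Extended Euclid on (19, 9):
19 = 2*9 + 1
9 = 9*1 + 0
Back-substitute:
1 = 19 − 2·9
9⁻¹ ≡ 17 (mod 19), so k ≡ 17·2 ≡ 15 (mod 19).
x = 0 + 9·15 = 135.

135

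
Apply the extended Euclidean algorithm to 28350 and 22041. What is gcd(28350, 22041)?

Repeated division:
28350 = 1*22041 + 6309
22041 = 3*6309 + 3114
6309 = 2*3114 + 81
3114 = 38*81 + 36
81 = 2*36 + 9
36 = 4*9 + 0
gcd(28350, 22041) = 9.
Express as a combination:
9 = 81 − 2·36
9 = −2·3114 + 77·81
9 = 77·6309 − 156·3114
9 = −156·22041 + 545·6309
9 = 545·28350 − 701·22041
So 9 = (545)·28350 + (-701)·22041.

9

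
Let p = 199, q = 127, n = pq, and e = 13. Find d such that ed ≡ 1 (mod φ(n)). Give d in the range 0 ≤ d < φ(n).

23029

φ(n) = (p−1)(q−1) = 198·126 = 24948.
Need d with 13·d ≡ 1 (mod 24948). Apply the extended Euclidean algorithm:
24948 = 1919×13 + 1
13 = 13×1 + 0
Back-substitute:
1 = 24948 − 1919·13
So 13·(-1919) ≡ 1 (mod 24948), hence d ≡ -1919 ≡ 23029 (mod 24948).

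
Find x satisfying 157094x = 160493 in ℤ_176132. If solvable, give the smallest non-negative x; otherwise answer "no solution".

gcd(157094, 176132):
176132 = 1*157094 + 19038
157094 = 8*19038 + 4790
19038 = 3*4790 + 4668
4790 = 1*4668 + 122
4668 = 38*122 + 32
122 = 3*32 + 26
32 = 1*26 + 6
26 = 4*6 + 2
6 = 3*2 + 0
gcd = 2, but 2 ∤ 160493, so the congruence has no solution.

no solution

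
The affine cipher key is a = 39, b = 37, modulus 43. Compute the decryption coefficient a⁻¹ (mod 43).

Run Euclid on (43, 39):
43 = 1×39 + 4
39 = 9×4 + 3
4 = 1×3 + 1
3 = 3×1 + 0
The gcd is 1. Working backward:
1 = 4 − 3
1 = −39 + 10·4
1 = 10·43 − 11·39
Hence 39⁻¹ ≡ -11 ≡ 32 (mod 43).

32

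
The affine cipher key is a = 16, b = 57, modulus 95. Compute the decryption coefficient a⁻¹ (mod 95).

Run Euclid on (95, 16):
95 = 5·16 + 15
16 = 1·15 + 1
15 = 15·1 + 0
gcd = 1, so the inverse exists. Back-substitute:
1 = 16 − 15
1 = −95 + 6·16
So 16·6 ≡ 1 (mod 95).

6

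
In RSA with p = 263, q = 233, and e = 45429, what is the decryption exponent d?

φ(n) = (p−1)(q−1) = 262·232 = 60784.
Need d with 45429·d ≡ 1 (mod 60784). Apply the extended Euclidean algorithm:
60784 = 1×45429 + 15355
45429 = 2×15355 + 14719
15355 = 1×14719 + 636
14719 = 23×636 + 91
636 = 6×91 + 90
91 = 1×90 + 1
90 = 90×1 + 0
Back-substitute:
1 = 91 − 90
1 = −636 + 7·91
1 = 7·14719 − 162·636
1 = −162·15355 + 169·14719
1 = 169·45429 − 500·15355
1 = −500·60784 + 669·45429
So 45429·669 ≡ 1 (mod 60784), hence d = 669.

669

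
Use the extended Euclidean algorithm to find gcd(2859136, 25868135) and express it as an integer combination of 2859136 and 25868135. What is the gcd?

Apply Euclid's algorithm to 25868135 and 2859136:
25868135 = 9*2859136 + 135911
2859136 = 21*135911 + 5005
135911 = 27*5005 + 776
5005 = 6*776 + 349
776 = 2*349 + 78
349 = 4*78 + 37
78 = 2*37 + 4
37 = 9*4 + 1
4 = 4*1 + 0
gcd(2859136, 25868135) = 1.
Working backward:
1 = 37 − 9·4
1 = −9·78 + 19·37
1 = 19·349 − 85·78
1 = −85·776 + 189·349
1 = 189·5005 − 1219·776
1 = −1219·135911 + 33102·5005
1 = 33102·2859136 − 696361·135911
1 = −696361·25868135 + 6300351·2859136
So 1 = (-696361)·25868135 + (6300351)·2859136.

1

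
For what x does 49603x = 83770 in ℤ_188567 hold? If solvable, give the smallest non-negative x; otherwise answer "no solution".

First find gcd(49603, 188567):
188567 = 3·49603 + 39758
49603 = 1·39758 + 9845
39758 = 4·9845 + 378
9845 = 26·378 + 17
378 = 22·17 + 4
17 = 4·4 + 1
4 = 4·1 + 0
gcd = 1, so a unique solution mod 188567 exists.
Back-substitute for the Bézout coefficients:
1 = 17 − 4·4
1 = −4·378 + 89·17
1 = 89·9845 − 2318·378
1 = −2318·39758 + 9361·9845
1 = 9361·49603 − 11679·39758
1 = −11679·188567 + 44398·49603
So 49603·(44398) ≡ 1 (mod 188567), giving 49603⁻¹ ≡ 44398.
x ≡ 49603⁻¹·83770 ≡ 44398·83770 ≡ 113519 (mod 188567).

113519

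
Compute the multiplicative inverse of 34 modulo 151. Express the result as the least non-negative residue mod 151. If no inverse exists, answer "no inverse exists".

40

gcd(151, 34) by repeated division:
151 = 4*34 + 15
34 = 2*15 + 4
15 = 3*4 + 3
4 = 1*3 + 1
3 = 3*1 + 0
The gcd is 1. Working backward:
1 = 4 − 3
1 = −15 + 4·4
1 = 4·34 − 9·15
1 = −9·151 + 40·34
So 34·40 ≡ 1 (mod 151).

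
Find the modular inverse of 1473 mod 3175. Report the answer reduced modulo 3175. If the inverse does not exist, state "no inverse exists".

Extended Euclidean algorithm:
3175 = 2×1473 + 229
1473 = 6×229 + 99
229 = 2×99 + 31
99 = 3×31 + 6
31 = 5×6 + 1
6 = 6×1 + 0
The gcd is 1. Working backward:
1 = 31 − 5·6
1 = −5·99 + 16·31
1 = 16·229 − 37·99
1 = −37·1473 + 238·229
1 = 238·3175 − 513·1473
Hence 1473⁻¹ ≡ -513 ≡ 2662 (mod 3175).

2662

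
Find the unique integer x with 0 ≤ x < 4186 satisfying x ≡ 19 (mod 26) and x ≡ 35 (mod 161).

357

Write x = 19 + 26·k. Then 26·k ≡ 35 − 19 ≡ 16 (mod 161).
Need 26⁻¹ mod 161. Extended Euclid on (161, 26):
161 = 6×26 + 5
26 = 5×5 + 1
5 = 5×1 + 0
Back-substitute:
1 = 26 − 5·5
1 = −5·161 + 31·26
26⁻¹ ≡ 31 (mod 161), so k ≡ 31·16 ≡ 13 (mod 161).
x = 19 + 26·13 = 357.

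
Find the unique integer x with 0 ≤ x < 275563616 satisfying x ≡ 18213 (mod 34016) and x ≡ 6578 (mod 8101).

Write x = 18213 + 34016·k. Then 34016·k ≡ 6578 − 18213 ≡ 4567 (mod 8101).
Need 34016⁻¹ mod 8101. Extended Euclid on (8101, 1612):
8101 = 5*1612 + 41
1612 = 39*41 + 13
41 = 3*13 + 2
13 = 6*2 + 1
2 = 2*1 + 0
Back-substitute:
1 = 13 − 6·2
1 = −6·41 + 19·13
1 = 19·1612 − 747·41
1 = −747·8101 + 3754·1612
34016⁻¹ ≡ 3754 (mod 8101), so k ≡ 3754·4567 ≡ 2802 (mod 8101).
x = 18213 + 34016·2802 = 95331045.

95331045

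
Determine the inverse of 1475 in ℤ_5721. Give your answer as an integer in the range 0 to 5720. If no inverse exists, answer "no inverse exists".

4922

gcd(5721, 1475) by repeated division:
5721 = 3·1475 + 1296
1475 = 1·1296 + 179
1296 = 7·179 + 43
179 = 4·43 + 7
43 = 6·7 + 1
7 = 7·1 + 0
Since gcd(1475, 5721) = 1, back-substitute to write 1 as a combination:
1 = 43 − 6·7
1 = −6·179 + 25·43
1 = 25·1296 − 181·179
1 = −181·1475 + 206·1296
1 = 206·5721 − 799·1475
So 1475·(-799) ≡ 1 (mod 5721), and -799 ≡ 4922 (mod 5721).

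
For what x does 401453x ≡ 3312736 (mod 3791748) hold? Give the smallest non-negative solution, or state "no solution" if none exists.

3094928

First find gcd(401453, 3791748):
3791748 = 9×401453 + 178671
401453 = 2×178671 + 44111
178671 = 4×44111 + 2227
44111 = 19×2227 + 1798
2227 = 1×1798 + 429
1798 = 4×429 + 82
429 = 5×82 + 19
82 = 4×19 + 6
19 = 3×6 + 1
6 = 6×1 + 0
gcd = 1, so a unique solution mod 3791748 exists.
Back-substitute for the Bézout coefficients:
1 = 19 − 3·6
1 = −3·82 + 13·19
1 = 13·429 − 68·82
1 = −68·1798 + 285·429
1 = 285·2227 − 353·1798
1 = −353·44111 + 6992·2227
1 = 6992·178671 − 28321·44111
1 = −28321·401453 + 63634·178671
1 = 63634·3791748 − 601027·401453
So 401453·(-601027) ≡ 1 (mod 3791748), giving 401453⁻¹ ≡ 3190721.
x ≡ 401453⁻¹·3312736 ≡ 3190721·3312736 ≡ 3094928 (mod 3791748).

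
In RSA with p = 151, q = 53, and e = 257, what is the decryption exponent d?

φ(n) = (p−1)(q−1) = 150·52 = 7800.
Need d with 257·d ≡ 1 (mod 7800). Apply the extended Euclidean algorithm:
7800 = 30×257 + 90
257 = 2×90 + 77
90 = 1×77 + 13
77 = 5×13 + 12
13 = 1×12 + 1
12 = 12×1 + 0
Back-substitute:
1 = 13 − 12
1 = −77 + 6·13
1 = 6·90 − 7·77
1 = −7·257 + 20·90
1 = 20·7800 − 607·257
So 257·(-607) ≡ 1 (mod 7800), hence d ≡ -607 ≡ 7193 (mod 7800).

7193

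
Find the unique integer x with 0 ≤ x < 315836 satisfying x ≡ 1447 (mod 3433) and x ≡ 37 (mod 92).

63241

Write x = 1447 + 3433·k. Then 3433·k ≡ 37 − 1447 ≡ 62 (mod 92).
Need 3433⁻¹ mod 92. Extended Euclid on (92, 29):
92 = 3*29 + 5
29 = 5*5 + 4
5 = 1*4 + 1
4 = 4*1 + 0
Back-substitute:
1 = 5 − 4
1 = −29 + 6·5
1 = 6·92 − 19·29
3433⁻¹ ≡ 73 (mod 92), so k ≡ 73·62 ≡ 18 (mod 92).
x = 1447 + 3433·18 = 63241.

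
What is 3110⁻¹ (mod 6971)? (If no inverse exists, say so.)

Extended Euclidean algorithm:
6971 = 2×3110 + 751
3110 = 4×751 + 106
751 = 7×106 + 9
106 = 11×9 + 7
9 = 1×7 + 2
7 = 3×2 + 1
2 = 2×1 + 0
The gcd is 1. Working backward:
1 = 7 − 3·2
1 = −3·9 + 4·7
1 = 4·106 − 47·9
1 = −47·751 + 333·106
1 = 333·3110 − 1379·751
1 = −1379·6971 + 3091·3110
So 3110·3091 ≡ 1 (mod 6971).

3091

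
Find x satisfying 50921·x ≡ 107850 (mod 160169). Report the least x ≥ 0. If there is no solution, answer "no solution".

61074

First find gcd(50921, 160169):
160169 = 3*50921 + 7406
50921 = 6*7406 + 6485
7406 = 1*6485 + 921
6485 = 7*921 + 38
921 = 24*38 + 9
38 = 4*9 + 2
9 = 4*2 + 1
2 = 2*1 + 0
gcd = 1, so a unique solution mod 160169 exists.
Back-substitute for the Bézout coefficients:
1 = 9 − 4·2
1 = −4·38 + 17·9
1 = 17·921 − 412·38
1 = −412·6485 + 2901·921
1 = 2901·7406 − 3313·6485
1 = −3313·50921 + 22779·7406
1 = 22779·160169 − 71650·50921
So 50921·(-71650) ≡ 1 (mod 160169), giving 50921⁻¹ ≡ 88519.
x ≡ 50921⁻¹·107850 ≡ 88519·107850 ≡ 61074 (mod 160169).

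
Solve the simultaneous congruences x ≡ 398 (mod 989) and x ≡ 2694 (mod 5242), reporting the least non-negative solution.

Write x = 398 + 989·k. Then 989·k ≡ 2694 − 398 ≡ 2296 (mod 5242).
Need 989⁻¹ mod 5242. Extended Euclid on (5242, 989):
5242 = 5×989 + 297
989 = 3×297 + 98
297 = 3×98 + 3
98 = 32×3 + 2
3 = 1×2 + 1
2 = 2×1 + 0
Back-substitute:
1 = 3 − 2
1 = −98 + 33·3
1 = 33·297 − 100·98
1 = −100·989 + 333·297
1 = 333·5242 − 1765·989
989⁻¹ ≡ 3477 (mod 5242), so k ≡ 3477·2296 ≡ 4868 (mod 5242).
x = 398 + 989·4868 = 4814850.

4814850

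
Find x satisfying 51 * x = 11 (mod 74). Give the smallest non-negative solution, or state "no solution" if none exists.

First find gcd(51, 74):
74 = 1·51 + 23
51 = 2·23 + 5
23 = 4·5 + 3
5 = 1·3 + 2
3 = 1·2 + 1
2 = 2·1 + 0
gcd = 1, so a unique solution mod 74 exists.
Back-substitute for the Bézout coefficients:
1 = 3 − 2
1 = −5 + 2·3
1 = 2·23 − 9·5
1 = −9·51 + 20·23
1 = 20·74 − 29·51
So 51·(-29) ≡ 1 (mod 74), giving 51⁻¹ ≡ 45.
x ≡ 51⁻¹·11 ≡ 45·11 ≡ 51 (mod 74).

51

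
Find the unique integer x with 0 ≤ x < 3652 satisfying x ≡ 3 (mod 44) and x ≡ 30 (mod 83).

Write x = 3 + 44·k. Then 44·k ≡ 30 − 3 ≡ 27 (mod 83).
Need 44⁻¹ mod 83. Extended Euclid on (83, 44):
83 = 1*44 + 39
44 = 1*39 + 5
39 = 7*5 + 4
5 = 1*4 + 1
4 = 4*1 + 0
Back-substitute:
1 = 5 − 4
1 = −39 + 8·5
1 = 8·44 − 9·39
1 = −9·83 + 17·44
44⁻¹ ≡ 17 (mod 83), so k ≡ 17·27 ≡ 44 (mod 83).
x = 3 + 44·44 = 1939.

1939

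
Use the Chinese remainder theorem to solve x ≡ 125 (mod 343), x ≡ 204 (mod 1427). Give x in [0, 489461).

202838

Write x = 125 + 343·k. Then 343·k ≡ 204 − 125 ≡ 79 (mod 1427).
Need 343⁻¹ mod 1427. Extended Euclid on (1427, 343):
1427 = 4·343 + 55
343 = 6·55 + 13
55 = 4·13 + 3
13 = 4·3 + 1
3 = 3·1 + 0
Back-substitute:
1 = 13 − 4·3
1 = −4·55 + 17·13
1 = 17·343 − 106·55
1 = −106·1427 + 441·343
343⁻¹ ≡ 441 (mod 1427), so k ≡ 441·79 ≡ 591 (mod 1427).
x = 125 + 343·591 = 202838.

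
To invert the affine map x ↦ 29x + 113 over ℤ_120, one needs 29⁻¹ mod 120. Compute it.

Run Euclid on (120, 29):
120 = 4·29 + 4
29 = 7·4 + 1
4 = 4·1 + 0
Since gcd(29, 120) = 1, back-substitute to write 1 as a combination:
1 = 29 − 7·4
1 = −7·120 + 29·29
So 29·29 ≡ 1 (mod 120).

29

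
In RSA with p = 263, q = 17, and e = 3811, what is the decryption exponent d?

11

φ(n) = (p−1)(q−1) = 262·16 = 4192.
Need d with 3811·d ≡ 1 (mod 4192). Apply the extended Euclidean algorithm:
4192 = 1*3811 + 381
3811 = 10*381 + 1
381 = 381*1 + 0
Back-substitute:
1 = 3811 − 10·381
1 = −10·4192 + 11·3811
So 3811·11 ≡ 1 (mod 4192), hence d = 11.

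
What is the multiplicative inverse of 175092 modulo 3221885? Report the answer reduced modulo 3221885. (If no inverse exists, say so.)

Apply the Euclidean algorithm to 3221885 and 175092:
3221885 = 18*175092 + 70229
175092 = 2*70229 + 34634
70229 = 2*34634 + 961
34634 = 36*961 + 38
961 = 25*38 + 11
38 = 3*11 + 5
11 = 2*5 + 1
5 = 5*1 + 0
The gcd is 1. Working backward:
1 = 11 − 2·5
1 = −2·38 + 7·11
1 = 7·961 − 177·38
1 = −177·34634 + 6379·961
1 = 6379·70229 − 12935·34634
1 = −12935·175092 + 32249·70229
1 = 32249·3221885 − 593417·175092
Hence 175092⁻¹ ≡ -593417 ≡ 2628468 (mod 3221885).

2628468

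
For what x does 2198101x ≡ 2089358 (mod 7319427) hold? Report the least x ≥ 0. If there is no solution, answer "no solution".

First find gcd(2198101, 7319427):
7319427 = 3·2198101 + 725124
2198101 = 3·725124 + 22729
725124 = 31·22729 + 20525
22729 = 1·20525 + 2204
20525 = 9·2204 + 689
2204 = 3·689 + 137
689 = 5·137 + 4
137 = 34·4 + 1
4 = 4·1 + 0
gcd = 1, so a unique solution mod 7319427 exists.
Back-substitute for the Bézout coefficients:
1 = 137 − 34·4
1 = −34·689 + 171·137
1 = 171·2204 − 547·689
1 = −547·20525 + 5094·2204
1 = 5094·22729 − 5641·20525
1 = −5641·725124 + 179965·22729
1 = 179965·2198101 − 545536·725124
1 = −545536·7319427 + 1816573·2198101
So 2198101·(1816573) ≡ 1 (mod 7319427), giving 2198101⁻¹ ≡ 1816573.
x ≡ 2198101⁻¹·2089358 ≡ 1816573·2089358 ≡ 4417565 (mod 7319427).

4417565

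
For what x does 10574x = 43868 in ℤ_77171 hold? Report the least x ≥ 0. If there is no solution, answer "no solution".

First find gcd(10574, 77171):
77171 = 7×10574 + 3153
10574 = 3×3153 + 1115
3153 = 2×1115 + 923
1115 = 1×923 + 192
923 = 4×192 + 155
192 = 1×155 + 37
155 = 4×37 + 7
37 = 5×7 + 2
7 = 3×2 + 1
2 = 2×1 + 0
gcd = 1, so a unique solution mod 77171 exists.
Back-substitute for the Bézout coefficients:
1 = 7 − 3·2
1 = −3·37 + 16·7
1 = 16·155 − 67·37
1 = −67·192 + 83·155
1 = 83·923 − 399·192
1 = −399·1115 + 482·923
1 = 482·3153 − 1363·1115
1 = −1363·10574 + 4571·3153
1 = 4571·77171 − 33360·10574
So 10574·(-33360) ≡ 1 (mod 77171), giving 10574⁻¹ ≡ 43811.
x ≡ 10574⁻¹·43868 ≡ 43811·43868 ≡ 34364 (mod 77171).

34364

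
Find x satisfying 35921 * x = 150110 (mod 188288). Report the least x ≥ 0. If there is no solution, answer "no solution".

First find gcd(35921, 188288):
188288 = 5·35921 + 8683
35921 = 4·8683 + 1189
8683 = 7·1189 + 360
1189 = 3·360 + 109
360 = 3·109 + 33
109 = 3·33 + 10
33 = 3·10 + 3
10 = 3·3 + 1
3 = 3·1 + 0
gcd = 1, so a unique solution mod 188288 exists.
Back-substitute for the Bézout coefficients:
1 = 10 − 3·3
1 = −3·33 + 10·10
1 = 10·109 − 33·33
1 = −33·360 + 109·109
1 = 109·1189 − 360·360
1 = −360·8683 + 2629·1189
1 = 2629·35921 − 10876·8683
1 = −10876·188288 + 57009·35921
So 35921·(57009) ≡ 1 (mod 188288), giving 35921⁻¹ ≡ 57009.
x ≡ 35921⁻¹·150110 ≡ 57009·150110 ≡ 119678 (mod 188288).

119678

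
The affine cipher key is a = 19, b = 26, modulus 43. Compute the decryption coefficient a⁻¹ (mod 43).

34

gcd(43, 19) by repeated division:
43 = 2·19 + 5
19 = 3·5 + 4
5 = 1·4 + 1
4 = 4·1 + 0
gcd = 1, so the inverse exists. Back-substitute:
1 = 5 − 4
1 = −19 + 4·5
1 = 4·43 − 9·19
Hence 19⁻¹ ≡ -9 ≡ 34 (mod 43).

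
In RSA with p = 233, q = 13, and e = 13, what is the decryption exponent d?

φ(n) = (p−1)(q−1) = 232·12 = 2784.
Need d with 13·d ≡ 1 (mod 2784). Apply the extended Euclidean algorithm:
2784 = 214×13 + 2
13 = 6×2 + 1
2 = 2×1 + 0
Back-substitute:
1 = 13 − 6·2
1 = −6·2784 + 1285·13
So 13·1285 ≡ 1 (mod 2784), hence d = 1285.

1285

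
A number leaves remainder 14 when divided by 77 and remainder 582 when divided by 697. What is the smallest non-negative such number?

8946

Write x = 14 + 77·k. Then 77·k ≡ 582 − 14 ≡ 568 (mod 697).
Need 77⁻¹ mod 697. Extended Euclid on (697, 77):
697 = 9×77 + 4
77 = 19×4 + 1
4 = 4×1 + 0
Back-substitute:
1 = 77 − 19·4
1 = −19·697 + 172·77
77⁻¹ ≡ 172 (mod 697), so k ≡ 172·568 ≡ 116 (mod 697).
x = 14 + 77·116 = 8946.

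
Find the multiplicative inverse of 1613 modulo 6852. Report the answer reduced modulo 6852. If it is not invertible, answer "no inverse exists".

4745

Run Euclid on (6852, 1613):
6852 = 4×1613 + 400
1613 = 4×400 + 13
400 = 30×13 + 10
13 = 1×10 + 3
10 = 3×3 + 1
3 = 3×1 + 0
The gcd is 1. Working backward:
1 = 10 − 3·3
1 = −3·13 + 4·10
1 = 4·400 − 123·13
1 = −123·1613 + 496·400
1 = 496·6852 − 2107·1613
So 1613·(-2107) ≡ 1 (mod 6852), and -2107 ≡ 4745 (mod 6852).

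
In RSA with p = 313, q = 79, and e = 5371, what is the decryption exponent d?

φ(n) = (p−1)(q−1) = 312·78 = 24336.
Need d with 5371·d ≡ 1 (mod 24336). Apply the extended Euclidean algorithm:
24336 = 4·5371 + 2852
5371 = 1·2852 + 2519
2852 = 1·2519 + 333
2519 = 7·333 + 188
333 = 1·188 + 145
188 = 1·145 + 43
145 = 3·43 + 16
43 = 2·16 + 11
16 = 1·11 + 5
11 = 2·5 + 1
5 = 5·1 + 0
Back-substitute:
1 = 11 − 2·5
1 = −2·16 + 3·11
1 = 3·43 − 8·16
1 = −8·145 + 27·43
1 = 27·188 − 35·145
1 = −35·333 + 62·188
1 = 62·2519 − 469·333
1 = −469·2852 + 531·2519
1 = 531·5371 − 1000·2852
1 = −1000·24336 + 4531·5371
So 5371·4531 ≡ 1 (mod 24336), hence d = 4531.

4531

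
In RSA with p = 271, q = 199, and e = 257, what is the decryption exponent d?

13313

φ(n) = (p−1)(q−1) = 270·198 = 53460.
Need d with 257·d ≡ 1 (mod 53460). Apply the extended Euclidean algorithm:
53460 = 208×257 + 4
257 = 64×4 + 1
4 = 4×1 + 0
Back-substitute:
1 = 257 − 64·4
1 = −64·53460 + 13313·257
So 257·13313 ≡ 1 (mod 53460), hence d = 13313.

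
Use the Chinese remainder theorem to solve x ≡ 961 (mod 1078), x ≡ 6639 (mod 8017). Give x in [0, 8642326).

Write x = 961 + 1078·k. Then 1078·k ≡ 6639 − 961 ≡ 5678 (mod 8017).
Need 1078⁻¹ mod 8017. Extended Euclid on (8017, 1078):
8017 = 7×1078 + 471
1078 = 2×471 + 136
471 = 3×136 + 63
136 = 2×63 + 10
63 = 6×10 + 3
10 = 3×3 + 1
3 = 3×1 + 0
Back-substitute:
1 = 10 − 3·3
1 = −3·63 + 19·10
1 = 19·136 − 41·63
1 = −41·471 + 142·136
1 = 142·1078 − 325·471
1 = −325·8017 + 2417·1078
1078⁻¹ ≡ 2417 (mod 8017), so k ≡ 2417·5678 ≡ 6639 (mod 8017).
x = 961 + 1078·6639 = 7157803.

7157803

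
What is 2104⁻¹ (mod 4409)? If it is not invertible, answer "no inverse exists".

3049

Extended Euclidean algorithm:
4409 = 2·2104 + 201
2104 = 10·201 + 94
201 = 2·94 + 13
94 = 7·13 + 3
13 = 4·3 + 1
3 = 3·1 + 0
Since gcd(2104, 4409) = 1, back-substitute to write 1 as a combination:
1 = 13 − 4·3
1 = −4·94 + 29·13
1 = 29·201 − 62·94
1 = −62·2104 + 649·201
1 = 649·4409 − 1360·2104
Thus 2104·(-1360) ≡ 1 (mod 4409); reducing, -1360 mod 4409 = 3049.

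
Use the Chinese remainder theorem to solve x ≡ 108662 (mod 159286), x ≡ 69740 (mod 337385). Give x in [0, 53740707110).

10978577640

Write x = 108662 + 159286·k. Then 159286·k ≡ 69740 − 108662 ≡ 298463 (mod 337385).
Need 159286⁻¹ mod 337385. Extended Euclid on (337385, 159286):
337385 = 2*159286 + 18813
159286 = 8*18813 + 8782
18813 = 2*8782 + 1249
8782 = 7*1249 + 39
1249 = 32*39 + 1
39 = 39*1 + 0
Back-substitute:
1 = 1249 − 32·39
1 = −32·8782 + 225·1249
1 = 225·18813 − 482·8782
1 = −482·159286 + 4081·18813
1 = 4081·337385 − 8644·159286
159286⁻¹ ≡ 328741 (mod 337385), so k ≡ 328741·298463 ≡ 68923 (mod 337385).
x = 108662 + 159286·68923 = 10978577640.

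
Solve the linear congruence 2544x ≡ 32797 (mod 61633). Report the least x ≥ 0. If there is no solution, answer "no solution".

First find gcd(2544, 61633):
61633 = 24·2544 + 577
2544 = 4·577 + 236
577 = 2·236 + 105
236 = 2·105 + 26
105 = 4·26 + 1
26 = 26·1 + 0
gcd = 1, so a unique solution mod 61633 exists.
Back-substitute for the Bézout coefficients:
1 = 105 − 4·26
1 = −4·236 + 9·105
1 = 9·577 − 22·236
1 = −22·2544 + 97·577
1 = 97·61633 − 2350·2544
So 2544·(-2350) ≡ 1 (mod 61633), giving 2544⁻¹ ≡ 59283.
x ≡ 2544⁻¹·32797 ≡ 59283·32797 ≡ 29933 (mod 61633).

29933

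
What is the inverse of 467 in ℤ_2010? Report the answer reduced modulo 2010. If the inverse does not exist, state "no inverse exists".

1373

Extended Euclidean algorithm:
2010 = 4×467 + 142
467 = 3×142 + 41
142 = 3×41 + 19
41 = 2×19 + 3
19 = 6×3 + 1
3 = 3×1 + 0
gcd = 1, so the inverse exists. Back-substitute:
1 = 19 − 6·3
1 = −6·41 + 13·19
1 = 13·142 − 45·41
1 = −45·467 + 148·142
1 = 148·2010 − 637·467
Thus 467·(-637) ≡ 1 (mod 2010); reducing, -637 mod 2010 = 1373.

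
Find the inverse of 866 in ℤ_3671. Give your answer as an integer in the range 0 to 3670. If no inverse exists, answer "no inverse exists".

Apply the Euclidean algorithm to 3671 and 866:
3671 = 4×866 + 207
866 = 4×207 + 38
207 = 5×38 + 17
38 = 2×17 + 4
17 = 4×4 + 1
4 = 4×1 + 0
gcd = 1, so the inverse exists. Back-substitute:
1 = 17 − 4·4
1 = −4·38 + 9·17
1 = 9·207 − 49·38
1 = −49·866 + 205·207
1 = 205·3671 − 869·866
Thus 866·(-869) ≡ 1 (mod 3671); reducing, -869 mod 3671 = 2802.

2802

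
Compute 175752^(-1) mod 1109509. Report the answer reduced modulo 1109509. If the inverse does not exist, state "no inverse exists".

269000

Extended Euclidean algorithm:
1109509 = 6·175752 + 54997
175752 = 3·54997 + 10761
54997 = 5·10761 + 1192
10761 = 9·1192 + 33
1192 = 36·33 + 4
33 = 8·4 + 1
4 = 4·1 + 0
gcd = 1, so the inverse exists. Back-substitute:
1 = 33 − 8·4
1 = −8·1192 + 289·33
1 = 289·10761 − 2609·1192
1 = −2609·54997 + 13334·10761
1 = 13334·175752 − 42611·54997
1 = −42611·1109509 + 269000·175752
So 175752·269000 ≡ 1 (mod 1109509).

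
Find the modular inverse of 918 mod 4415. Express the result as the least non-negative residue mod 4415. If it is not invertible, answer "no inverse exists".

2977

Extended Euclidean algorithm:
4415 = 4×918 + 743
918 = 1×743 + 175
743 = 4×175 + 43
175 = 4×43 + 3
43 = 14×3 + 1
3 = 3×1 + 0
The gcd is 1. Working backward:
1 = 43 − 14·3
1 = −14·175 + 57·43
1 = 57·743 − 242·175
1 = −242·918 + 299·743
1 = 299·4415 − 1438·918
So 918·(-1438) ≡ 1 (mod 4415), and -1438 ≡ 2977 (mod 4415).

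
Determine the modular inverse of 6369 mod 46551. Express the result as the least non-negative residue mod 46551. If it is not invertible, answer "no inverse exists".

Compute gcd(6369, 46551):
46551 = 7×6369 + 1968
6369 = 3×1968 + 465
1968 = 4×465 + 108
465 = 4×108 + 33
108 = 3×33 + 9
33 = 3×9 + 6
9 = 1×6 + 3
6 = 2×3 + 0
The gcd is 3, not 1, hence no inverse exists.

no inverse exists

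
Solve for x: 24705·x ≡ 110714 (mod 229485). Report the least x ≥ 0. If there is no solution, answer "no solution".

no solution

gcd(24705, 229485):
229485 = 9·24705 + 7140
24705 = 3·7140 + 3285
7140 = 2·3285 + 570
3285 = 5·570 + 435
570 = 1·435 + 135
435 = 3·135 + 30
135 = 4·30 + 15
30 = 2·15 + 0
gcd = 15, but 15 ∤ 110714, so the congruence has no solution.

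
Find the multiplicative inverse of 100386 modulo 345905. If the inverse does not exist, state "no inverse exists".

gcd(345905, 100386) by repeated division:
345905 = 3*100386 + 44747
100386 = 2*44747 + 10892
44747 = 4*10892 + 1179
10892 = 9*1179 + 281
1179 = 4*281 + 55
281 = 5*55 + 6
55 = 9*6 + 1
6 = 6*1 + 0
The gcd is 1. Working backward:
1 = 55 − 9·6
1 = −9·281 + 46·55
1 = 46·1179 − 193·281
1 = −193·10892 + 1783·1179
1 = 1783·44747 − 7325·10892
1 = −7325·100386 + 16433·44747
1 = 16433·345905 − 56624·100386
Thus 100386·(-56624) ≡ 1 (mod 345905); reducing, -56624 mod 345905 = 289281.

289281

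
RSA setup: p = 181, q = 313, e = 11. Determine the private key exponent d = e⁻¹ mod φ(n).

φ(n) = (p−1)(q−1) = 180·312 = 56160.
Need d with 11·d ≡ 1 (mod 56160). Apply the extended Euclidean algorithm:
56160 = 5105×11 + 5
11 = 2×5 + 1
5 = 5×1 + 0
Back-substitute:
1 = 11 − 2·5
1 = −2·56160 + 10211·11
So 11·10211 ≡ 1 (mod 56160), hence d = 10211.

10211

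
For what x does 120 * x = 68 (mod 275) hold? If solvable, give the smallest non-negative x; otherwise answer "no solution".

no solution

gcd(120, 275):
275 = 2*120 + 35
120 = 3*35 + 15
35 = 2*15 + 5
15 = 3*5 + 0
gcd = 5, but 5 ∤ 68, so the congruence has no solution.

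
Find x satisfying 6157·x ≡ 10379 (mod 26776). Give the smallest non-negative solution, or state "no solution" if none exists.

13431

First find gcd(6157, 26776):
26776 = 4*6157 + 2148
6157 = 2*2148 + 1861
2148 = 1*1861 + 287
1861 = 6*287 + 139
287 = 2*139 + 9
139 = 15*9 + 4
9 = 2*4 + 1
4 = 4*1 + 0
gcd = 1, so a unique solution mod 26776 exists.
Back-substitute for the Bézout coefficients:
1 = 9 − 2·4
1 = −2·139 + 31·9
1 = 31·287 − 64·139
1 = −64·1861 + 415·287
1 = 415·2148 − 479·1861
1 = −479·6157 + 1373·2148
1 = 1373·26776 − 5971·6157
So 6157·(-5971) ≡ 1 (mod 26776), giving 6157⁻¹ ≡ 20805.
x ≡ 6157⁻¹·10379 ≡ 20805·10379 ≡ 13431 (mod 26776).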